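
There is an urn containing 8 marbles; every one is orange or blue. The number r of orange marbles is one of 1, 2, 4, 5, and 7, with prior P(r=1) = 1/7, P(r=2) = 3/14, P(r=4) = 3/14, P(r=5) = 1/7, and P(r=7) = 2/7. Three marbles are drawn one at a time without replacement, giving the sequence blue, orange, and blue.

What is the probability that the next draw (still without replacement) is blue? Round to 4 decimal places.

Compute the likelihood of the observed sequence for each case: P(data | r = 1) = (7/8)(1/7)(6/6) = 1/8; P(data | r = 2) = (6/8)(2/7)(5/6) = 5/28; P(data | r = 4) = (4/8)(4/7)(3/6) = 1/7; P(data | r = 5) = (3/8)(5/7)(2/6) = 5/56; P(data | r = 7) = (1/8)(7/7)(0/6) = 0.
Multiplying each by its prior: 1/7 · 1/8 = 1/56, 3/14 · 5/28 = 15/392, 3/14 · 1/7 = 3/98, 1/7 · 5/56 = 5/392, 2/7 · 0 = 0; with total 39/392.
Normalising, the posterior is P(r = 1 | data) = 7/39, P(r = 2 | data) = 5/13, P(r = 4 | data) = 4/13, P(r = 5 | data) = 5/39, P(r = 7 | data) = 0.
Averaging over the posterior, P(blue next | data) = (1)(7/39) + (4/5)(5/13) + (2/5)(4/13) + (1/5)(5/39) = 124/195.

0.6359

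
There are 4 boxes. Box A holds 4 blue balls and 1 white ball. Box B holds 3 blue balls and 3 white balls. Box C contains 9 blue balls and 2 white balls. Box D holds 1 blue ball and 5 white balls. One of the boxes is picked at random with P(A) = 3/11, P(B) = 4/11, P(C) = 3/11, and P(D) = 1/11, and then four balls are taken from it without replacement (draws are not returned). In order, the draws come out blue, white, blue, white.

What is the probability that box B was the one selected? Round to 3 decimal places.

Compute the likelihood of the observed sequence for each case: P(data | box A) = (4/5)(1/4)(3/3)(0/2) = 0; P(data | box B) = (3/6)(3/5)(2/4)(2/3) = 1/10; P(data | box C) = (9/11)(2/10)(8/9)(1/8) = 1/55; P(data | box D) = (1/6)(5/5)(0/4) = 0.
Multiplying each by its prior: 3/11 · 0 = 0, 4/11 · 1/10 = 2/55, 3/11 · 1/55 = 3/605, 1/11 · 0 = 0; these sum to 5/121.
Therefore the posterior P(box B | data) = (2/55) / (5/121) = 22/25.

0.880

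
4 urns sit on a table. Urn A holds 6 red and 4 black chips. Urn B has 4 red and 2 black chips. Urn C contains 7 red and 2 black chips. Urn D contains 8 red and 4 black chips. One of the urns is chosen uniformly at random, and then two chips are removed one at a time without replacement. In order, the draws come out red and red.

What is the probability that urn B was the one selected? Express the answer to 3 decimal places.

Under each hypothesis, the probability of the observed sequence is: P(data | urn A) = (6/10)(5/9) = 1/3; P(data | urn B) = (4/6)(3/5) = 2/5; P(data | urn C) = (7/9)(6/8) = 7/12; P(data | urn D) = (8/12)(7/11) = 14/33.
The prior-weighted likelihoods are 1/4 · 1/3 = 1/12, 1/4 · 2/5 = 1/10, 1/4 · 7/12 = 7/48, 1/4 · 14/33 = 7/66; summing to 383/880.
Hence P(urn B | data) = (1/10) / (383/880) = 88/383.

0.230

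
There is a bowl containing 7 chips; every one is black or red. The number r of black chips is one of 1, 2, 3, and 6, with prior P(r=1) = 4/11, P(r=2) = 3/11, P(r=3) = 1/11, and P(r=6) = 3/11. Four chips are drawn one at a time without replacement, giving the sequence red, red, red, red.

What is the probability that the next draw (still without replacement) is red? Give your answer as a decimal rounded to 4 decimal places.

0.5921

The likelihood of the observed sequence under each hypothesis: P(data | r = 1) = (6/7)(5/6)(4/5)(3/4) = 3/7; P(data | r = 2) = (5/7)(4/6)(3/5)(2/4) = 1/7; P(data | r = 3) = (4/7)(3/6)(2/5)(1/4) = 1/35; P(data | r = 6) = (1/7)(0/6) = 0.
Weighting by the prior gives 4/11 · 3/7 = 12/77, 3/11 · 1/7 = 3/77, 1/11 · 1/35 = 1/385, 3/11 · 0 = 0; these sum to 76/385.
Normalising, the posterior is P(r = 1 | data) = 15/19, P(r = 2 | data) = 15/76, P(r = 3 | data) = 1/76, P(r = 6 | data) = 0.
The predictive probability is P(red next | data) = (2/3)(15/19) + (1/3)(15/76) + (0)(1/76) = 45/76.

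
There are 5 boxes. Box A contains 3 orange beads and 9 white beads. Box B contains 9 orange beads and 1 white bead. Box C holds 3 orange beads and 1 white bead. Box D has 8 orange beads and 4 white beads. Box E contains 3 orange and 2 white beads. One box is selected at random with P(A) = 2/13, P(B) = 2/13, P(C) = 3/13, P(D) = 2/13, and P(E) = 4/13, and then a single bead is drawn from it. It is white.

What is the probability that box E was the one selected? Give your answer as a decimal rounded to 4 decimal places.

0.3392

For each hypothesis, P(data | H) works out to: P(data | box A) = (9/12) = 3/4; P(data | box B) = (1/10) = 1/10; P(data | box C) = (1/4) = 1/4; P(data | box D) = (4/12) = 1/3; P(data | box E) = (2/5) = 2/5.
Weighting by the prior gives 2/13 · 3/4 = 3/26, 2/13 · 1/10 = 1/65, 3/13 · 1/4 = 3/52, 2/13 · 1/3 = 2/39, 4/13 · 2/5 = 8/65; with total 283/780.
Hence P(box E | data) = (8/65) / (283/780) = 96/283.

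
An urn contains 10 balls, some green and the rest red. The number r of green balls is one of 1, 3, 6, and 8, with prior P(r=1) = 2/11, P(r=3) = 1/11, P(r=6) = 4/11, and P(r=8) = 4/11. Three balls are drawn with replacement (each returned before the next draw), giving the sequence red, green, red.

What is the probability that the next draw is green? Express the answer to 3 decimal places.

0.479

Compute the likelihood of the observed sequence for each case: P(data | r = 1) = (9/10)(1/10)(9/10) = 0.081; P(data | r = 3) = (7/10)(3/10)(7/10) = 0.147; P(data | r = 6) = (4/10)(6/10)(4/10) = 0.096; P(data | r = 8) = (2/10)(8/10)(2/10) = 0.032.
Weighting by the prior gives 2/11 · 0.081 = 0.014727, 1/11 · 0.147 = 0.013364, 4/11 · 0.096 = 0.034909, 4/11 · 0.032 = 0.011636; these sum to 0.074636.
The posterior is then P(r = 1 | data) = 0.19732, P(r = 3 | data) = 0.17905, P(r = 6 | data) = 0.46772, P(r = 8 | data) = 0.15591.
Averaging over the posterior, P(green next | data) = (1/10)(0.19732) + (3/10)(0.17905) + (3/5)(0.46772) + (4/5)(0.15591) = 0.47881.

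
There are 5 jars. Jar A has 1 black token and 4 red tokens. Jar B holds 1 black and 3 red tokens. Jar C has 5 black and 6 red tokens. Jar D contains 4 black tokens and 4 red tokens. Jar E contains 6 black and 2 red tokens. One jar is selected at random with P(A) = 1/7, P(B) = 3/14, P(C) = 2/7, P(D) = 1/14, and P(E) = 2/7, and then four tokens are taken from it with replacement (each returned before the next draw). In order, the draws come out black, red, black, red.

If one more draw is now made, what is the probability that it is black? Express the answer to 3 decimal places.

The likelihood of the observed sequence under each hypothesis: P(data | jar A) = (1/5)(4/5)(1/5)(4/5) = 0.0256; P(data | jar B) = (1/4)(3/4)(1/4)(3/4) = 0.035156; P(data | jar C) = (5/11)(6/11)(5/11)(6/11) = 0.061471; P(data | jar D) = (4/8)(4/8)(4/8)(4/8) = 0.0625; P(data | jar E) = (6/8)(2/8)(6/8)(2/8) = 0.035156.
The prior-weighted likelihoods are 1/7 · 0.0256 = 0.0036571, 3/14 · 0.035156 = 0.0075335, 2/7 · 0.061471 = 0.017563, 1/14 · 0.0625 = 0.0044643, 2/7 · 0.035156 = 0.010045; these sum to 0.043263.
Dividing through by the total gives posterior P(jar A | data) = 0.084533, P(jar B | data) = 0.17413, P(jar C | data) = 0.40597, P(jar D | data) = 0.10319, P(jar E | data) = 0.23218.
The predictive probability is P(black next | data) = (1/5)(0.084533) + (1/4)(0.17413) + (5/11)(0.40597) + (1/2)(0.10319) + (3/4)(0.23218) = 0.4707.

0.471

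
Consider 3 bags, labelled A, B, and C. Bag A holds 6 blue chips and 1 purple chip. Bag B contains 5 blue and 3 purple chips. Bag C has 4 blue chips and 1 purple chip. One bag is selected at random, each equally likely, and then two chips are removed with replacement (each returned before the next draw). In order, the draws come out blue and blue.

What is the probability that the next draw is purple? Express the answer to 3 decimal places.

0.215

The likelihood of the observed sequence under each hypothesis: P(data | bag A) = (6/7)(6/7) = 0.73469; P(data | bag B) = (5/8)(5/8) = 0.39062; P(data | bag C) = (4/5)(4/5) = 0.64.
Multiplying each by its prior: 1/3 · 0.73469 = 0.2449, 1/3 · 0.39062 = 0.13021, 1/3 · 0.64 = 0.21333; these sum to 0.58844.
The posterior is then P(bag A | data) = 0.41618, P(bag B | data) = 0.22128, P(bag C | data) = 0.36254.
So P(purple next | data) = Σ P(purple next | H) P(H | data) = (1/7)(0.41618) + (3/8)(0.22128) + (1/5)(0.36254) = 0.21494.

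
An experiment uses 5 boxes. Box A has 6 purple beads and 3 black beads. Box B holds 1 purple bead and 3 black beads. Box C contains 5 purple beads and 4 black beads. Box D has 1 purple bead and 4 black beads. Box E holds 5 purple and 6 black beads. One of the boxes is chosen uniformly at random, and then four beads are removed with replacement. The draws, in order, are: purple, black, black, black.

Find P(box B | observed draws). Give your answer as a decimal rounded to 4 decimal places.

0.2970

For each hypothesis, P(data | H) works out to: P(data | box A) = (6/9)(3/9)(3/9)(3/9) = 0.024691; P(data | box B) = (1/4)(3/4)(3/4)(3/4) = 0.10547; P(data | box C) = (5/9)(4/9)(4/9)(4/9) = 0.048773; P(data | box D) = (1/5)(4/5)(4/5)(4/5) = 0.1024; P(data | box E) = (5/11)(6/11)(6/11)(6/11) = 0.073765.
The prior-weighted likelihoods are 1/5 · 0.024691 = 0.0049383, 1/5 · 0.10547 = 0.021094, 1/5 · 0.048773 = 0.0097546, 1/5 · 0.1024 = 0.02048, 1/5 · 0.073765 = 0.014753; summing to 0.07102.
So P(box B | data) = (0.021094) / (0.07102) = 0.29701.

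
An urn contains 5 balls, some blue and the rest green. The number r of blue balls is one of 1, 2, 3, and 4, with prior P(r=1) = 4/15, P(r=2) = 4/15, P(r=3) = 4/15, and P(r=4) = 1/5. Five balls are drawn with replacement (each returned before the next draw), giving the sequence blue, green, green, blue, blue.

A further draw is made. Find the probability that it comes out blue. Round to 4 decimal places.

0.5541

For each hypothesis, P(data | H) works out to: P(data | r = 1) = (1/5)(4/5)(4/5)(1/5)(1/5) = 0.00512; P(data | r = 2) = (2/5)(3/5)(3/5)(2/5)(2/5) = 0.02304; P(data | r = 3) = (3/5)(2/5)(2/5)(3/5)(3/5) = 0.03456; P(data | r = 4) = (4/5)(1/5)(1/5)(4/5)(4/5) = 0.02048.
Multiplying each by its prior: 4/15 · 0.00512 = 0.0013653, 4/15 · 0.02304 = 0.006144, 4/15 · 0.03456 = 0.009216, 1/5 · 0.02048 = 0.004096; summing to 0.020821.
Normalising, the posterior is P(r = 1 | data) = 0.065574, P(r = 2 | data) = 0.29508, P(r = 3 | data) = 0.44262, P(r = 4 | data) = 0.19672.
The predictive probability is P(blue next | data) = (1/5)(0.065574) + (2/5)(0.29508) + (3/5)(0.44262) + (4/5)(0.19672) = 0.5541.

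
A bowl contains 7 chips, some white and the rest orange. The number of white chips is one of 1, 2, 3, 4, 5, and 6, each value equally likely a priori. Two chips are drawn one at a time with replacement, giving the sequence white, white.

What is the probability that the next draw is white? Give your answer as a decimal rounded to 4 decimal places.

Compute the likelihood of the observed sequence for each case: P(data | r = 1) = (1/7)(1/7) = 1/49; P(data | r = 2) = (2/7)(2/7) = 4/49; P(data | r = 3) = (3/7)(3/7) = 9/49; P(data | r = 4) = (4/7)(4/7) = 16/49; P(data | r = 5) = (5/7)(5/7) = 25/49; P(data | r = 6) = (6/7)(6/7) = 36/49.
Weighting by the prior gives 1/6 · 1/49 = 1/294, 1/6 · 4/49 = 2/147, 1/6 · 9/49 = 3/98, 1/6 · 16/49 = 8/147, 1/6 · 25/49 = 25/294, 1/6 · 36/49 = 6/49; with total 13/42.
Normalising, the posterior is P(r = 1 | data) = 1/91, P(r = 2 | data) = 4/91, P(r = 3 | data) = 9/91, P(r = 4 | data) = 16/91, P(r = 5 | data) = 25/91, P(r = 6 | data) = 36/91.
So P(white next | data) = Σ P(white next | H) P(H | data) = (1/7)(1/91) + (2/7)(4/91) + (3/7)(9/91) + (4/7)(16/91) + (5/7)(25/91) + (6/7)(36/91) = 9/13.

0.6923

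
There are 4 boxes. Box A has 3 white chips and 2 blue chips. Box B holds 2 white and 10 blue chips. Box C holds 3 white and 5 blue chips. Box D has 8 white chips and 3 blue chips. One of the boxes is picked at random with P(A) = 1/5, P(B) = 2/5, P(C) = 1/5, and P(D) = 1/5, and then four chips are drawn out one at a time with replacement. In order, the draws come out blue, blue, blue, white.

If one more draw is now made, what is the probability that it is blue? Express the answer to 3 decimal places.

For each hypothesis, P(data | H) works out to: P(data | box A) = (2/5)(2/5)(2/5)(3/5) = 0.0384; P(data | box B) = (10/12)(10/12)(10/12)(2/12) = 0.096451; P(data | box C) = (5/8)(5/8)(5/8)(3/8) = 0.091553; P(data | box D) = (3/11)(3/11)(3/11)(8/11) = 0.014753.
Multiplying each by its prior: 1/5 · 0.0384 = 0.00768, 2/5 · 0.096451 = 0.03858, 1/5 · 0.091553 = 0.018311, 1/5 · 0.014753 = 0.0029506; summing to 0.067521.
The posterior is then P(box A | data) = 0.11374, P(box B | data) = 0.57138, P(box C | data) = 0.27118, P(box D | data) = 0.043699.
Averaging over the posterior, P(blue next | data) = (2/5)(0.11374) + (5/6)(0.57138) + (5/8)(0.27118) + (3/11)(0.043699) = 0.70305.

0.703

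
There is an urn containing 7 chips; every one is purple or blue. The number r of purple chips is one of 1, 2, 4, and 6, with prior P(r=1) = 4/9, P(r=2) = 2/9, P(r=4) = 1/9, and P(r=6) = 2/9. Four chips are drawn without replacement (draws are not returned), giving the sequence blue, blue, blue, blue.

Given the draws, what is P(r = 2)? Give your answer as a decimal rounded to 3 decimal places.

Compute the likelihood of the observed sequence for each case: P(data | r = 1) = (6/7)(5/6)(4/5)(3/4) = 3/7; P(data | r = 2) = (5/7)(4/6)(3/5)(2/4) = 1/7; P(data | r = 4) = (3/7)(2/6)(1/5)(0/4) = 0; P(data | r = 6) = (1/7)(0/6) = 0.
Multiplying each by its prior: 4/9 · 3/7 = 4/21, 2/9 · 1/7 = 2/63, 1/9 · 0 = 0, 2/9 · 0 = 0; with total 2/9.
Hence P(r = 2 | data) = (2/63) / (2/9) = 1/7.

0.143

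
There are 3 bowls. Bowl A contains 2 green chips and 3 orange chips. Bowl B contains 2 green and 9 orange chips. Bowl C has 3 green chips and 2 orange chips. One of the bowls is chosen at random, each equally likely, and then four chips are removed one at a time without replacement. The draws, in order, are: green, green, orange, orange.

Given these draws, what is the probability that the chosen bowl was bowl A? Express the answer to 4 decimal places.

Under each hypothesis, the probability of the observed sequence is: P(data | bowl A) = (2/5)(1/4)(3/3)(2/2) = 1/10; P(data | bowl B) = (2/11)(1/10)(9/9)(8/8) = 1/55; P(data | bowl C) = (3/5)(2/4)(2/3)(1/2) = 1/10.
The prior-weighted likelihoods are 1/3 · 1/10 = 1/30, 1/3 · 1/55 = 1/165, 1/3 · 1/10 = 1/30; with total 4/55.
So P(bowl A | data) = (1/30) / (4/55) = 11/24.

0.4583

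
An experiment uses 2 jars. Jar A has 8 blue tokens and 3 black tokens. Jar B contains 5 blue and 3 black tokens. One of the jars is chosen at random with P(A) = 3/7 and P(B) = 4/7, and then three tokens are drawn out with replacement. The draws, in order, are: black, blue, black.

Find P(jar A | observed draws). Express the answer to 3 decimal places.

0.316

Compute the likelihood of the observed sequence for each case: P(data | jar A) = (3/11)(8/11)(3/11) = 0.054095; P(data | jar B) = (3/8)(5/8)(3/8) = 0.087891.
Weighting by the prior gives 3/7 · 0.054095 = 0.023183, 4/7 · 0.087891 = 0.050223; these sum to 0.073407.
So P(jar A | data) = (0.023183) / (0.073407) = 0.31582.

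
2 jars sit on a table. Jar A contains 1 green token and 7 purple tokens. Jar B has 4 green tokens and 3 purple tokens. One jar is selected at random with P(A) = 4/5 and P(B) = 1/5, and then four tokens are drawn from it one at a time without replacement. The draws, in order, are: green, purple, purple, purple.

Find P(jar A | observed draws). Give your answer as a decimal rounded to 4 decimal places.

For each hypothesis, P(data | H) works out to: P(data | jar A) = (1/8)(7/7)(6/6)(5/5) = 1/8; P(data | jar B) = (4/7)(3/6)(2/5)(1/4) = 1/35.
Multiplying each by its prior: 4/5 · 1/8 = 1/10, 1/5 · 1/35 = 1/175; summing to 37/350.
By Bayes' rule, P(jar A | data) = (1/10) / (37/350) = 35/37.

0.9459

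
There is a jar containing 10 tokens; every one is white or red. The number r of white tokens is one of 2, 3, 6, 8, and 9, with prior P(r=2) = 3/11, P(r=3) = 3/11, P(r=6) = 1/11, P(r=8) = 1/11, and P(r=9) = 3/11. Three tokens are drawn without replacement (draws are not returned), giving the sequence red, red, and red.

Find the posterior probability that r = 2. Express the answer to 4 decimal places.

Compute the likelihood of the observed sequence for each case: P(data | r = 2) = (8/10)(7/9)(6/8) = 0.46667; P(data | r = 3) = (7/10)(6/9)(5/8) = 0.29167; P(data | r = 6) = (4/10)(3/9)(2/8) = 0.033333; P(data | r = 8) = (2/10)(1/9)(0/8) = 0; P(data | r = 9) = (1/10)(0/9) = 0.
Weighting by the prior gives 3/11 · 0.46667 = 0.12727, 3/11 · 0.29167 = 0.079545, 1/11 · 0.033333 = 0.0030303, 1/11 · 0 = 0, 3/11 · 0 = 0; with total 0.20985.
Therefore the posterior P(r = 2 | data) = (0.12727) / (0.20985) = 0.6065.

0.6065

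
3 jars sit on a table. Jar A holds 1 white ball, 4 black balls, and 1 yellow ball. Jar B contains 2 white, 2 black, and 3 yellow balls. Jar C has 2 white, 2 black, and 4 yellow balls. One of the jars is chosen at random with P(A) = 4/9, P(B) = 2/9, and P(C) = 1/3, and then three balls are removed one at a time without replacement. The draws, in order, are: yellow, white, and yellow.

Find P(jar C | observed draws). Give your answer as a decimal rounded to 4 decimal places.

The likelihood of the observed sequence under each hypothesis: P(data | jar A) = (1/6)(1/5)(0/4) = 0; P(data | jar B) = (3/7)(2/6)(2/5) = 2/35; P(data | jar C) = (4/8)(2/7)(3/6) = 1/14.
Multiplying each by its prior: 4/9 · 0 = 0, 2/9 · 2/35 = 4/315, 1/3 · 1/14 = 1/42; these sum to 23/630.
Hence P(jar C | data) = (1/42) / (23/630) = 15/23.

0.6522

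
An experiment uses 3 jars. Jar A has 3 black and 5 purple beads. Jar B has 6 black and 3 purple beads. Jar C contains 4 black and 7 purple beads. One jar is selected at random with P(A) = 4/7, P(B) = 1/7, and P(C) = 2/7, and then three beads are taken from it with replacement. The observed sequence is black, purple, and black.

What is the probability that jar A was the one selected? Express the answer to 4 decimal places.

0.5263

The likelihood of the observed sequence under each hypothesis: P(data | jar A) = (3/8)(5/8)(3/8) = 0.087891; P(data | jar B) = (6/9)(3/9)(6/9) = 0.14815; P(data | jar C) = (4/11)(7/11)(4/11) = 0.084147.
The prior-weighted likelihoods are 4/7 · 0.087891 = 0.050223, 1/7 · 0.14815 = 0.021164, 2/7 · 0.084147 = 0.024042; with total 0.095429.
So P(jar A | data) = (0.050223) / (0.095429) = 0.52629.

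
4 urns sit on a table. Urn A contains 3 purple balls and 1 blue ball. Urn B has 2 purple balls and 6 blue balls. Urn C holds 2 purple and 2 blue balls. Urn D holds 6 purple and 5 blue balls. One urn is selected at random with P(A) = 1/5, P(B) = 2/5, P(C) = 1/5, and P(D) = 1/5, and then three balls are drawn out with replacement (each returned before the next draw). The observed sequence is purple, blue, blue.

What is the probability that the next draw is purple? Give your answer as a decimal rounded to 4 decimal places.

Under each hypothesis, the probability of the observed sequence is: P(data | urn A) = (3/4)(1/4)(1/4) = 0.046875; P(data | urn B) = (2/8)(6/8)(6/8) = 0.14062; P(data | urn C) = (2/4)(2/4)(2/4) = 0.125; P(data | urn D) = (6/11)(5/11)(5/11) = 0.1127.
Weighting by the prior gives 1/5 · 0.046875 = 0.009375, 2/5 · 0.14062 = 0.05625, 1/5 · 0.125 = 0.025, 1/5 · 0.1127 = 0.022539; these sum to 0.11316.
The posterior is then P(urn A | data) = 0.082844, P(urn B | data) = 0.49706, P(urn C | data) = 0.22092, P(urn D | data) = 0.19917.
So P(purple next | data) = Σ P(purple next | H) P(H | data) = (3/4)(0.082844) + (1/4)(0.49706) + (1/2)(0.22092) + (6/11)(0.19917) = 0.4055.

0.4055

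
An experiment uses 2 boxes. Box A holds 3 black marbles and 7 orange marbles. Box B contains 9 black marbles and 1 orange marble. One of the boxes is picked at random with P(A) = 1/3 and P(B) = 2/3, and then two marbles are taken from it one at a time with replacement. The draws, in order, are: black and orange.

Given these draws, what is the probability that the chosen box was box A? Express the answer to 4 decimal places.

0.5385

The likelihood of the observed sequence under each hypothesis: P(data | box A) = (3/10)(7/10) = 21/100; P(data | box B) = (9/10)(1/10) = 9/100.
Weighting by the prior gives 1/3 · 21/100 = 7/100, 2/3 · 9/100 = 3/50; summing to 13/100.
So P(box A | data) = (7/100) / (13/100) = 7/13.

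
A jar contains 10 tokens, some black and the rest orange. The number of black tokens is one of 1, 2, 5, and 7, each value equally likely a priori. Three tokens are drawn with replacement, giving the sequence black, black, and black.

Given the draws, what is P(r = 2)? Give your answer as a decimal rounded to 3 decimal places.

0.017

Under each hypothesis, the probability of the observed sequence is: P(data | r = 1) = (1/10)(1/10)(1/10) = 0.001; P(data | r = 2) = (2/10)(2/10)(2/10) = 0.008; P(data | r = 5) = (5/10)(5/10)(5/10) = 0.125; P(data | r = 7) = (7/10)(7/10)(7/10) = 0.343.
The prior-weighted likelihoods are 1/4 · 0.001 = 0.00025, 1/4 · 0.008 = 0.002, 1/4 · 0.125 = 0.03125, 1/4 · 0.343 = 0.08575; these sum to 0.11925.
By Bayes' rule, P(r = 2 | data) = (0.002) / (0.11925) = 0.016771.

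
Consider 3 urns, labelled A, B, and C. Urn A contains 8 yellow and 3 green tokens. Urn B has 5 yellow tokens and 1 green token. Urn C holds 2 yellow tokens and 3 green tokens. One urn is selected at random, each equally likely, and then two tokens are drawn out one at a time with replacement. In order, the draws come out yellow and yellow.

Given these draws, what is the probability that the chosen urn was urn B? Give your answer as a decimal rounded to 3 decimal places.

0.502

The likelihood of the observed sequence under each hypothesis: P(data | urn A) = (8/11)(8/11) = 0.52893; P(data | urn B) = (5/6)(5/6) = 0.69444; P(data | urn C) = (2/5)(2/5) = 0.16.
Multiplying each by its prior: 1/3 · 0.52893 = 0.17631, 1/3 · 0.69444 = 0.23148, 1/3 · 0.16 = 0.053333; with total 0.46112.
Hence P(urn B | data) = (0.23148) / (0.46112) = 0.50199.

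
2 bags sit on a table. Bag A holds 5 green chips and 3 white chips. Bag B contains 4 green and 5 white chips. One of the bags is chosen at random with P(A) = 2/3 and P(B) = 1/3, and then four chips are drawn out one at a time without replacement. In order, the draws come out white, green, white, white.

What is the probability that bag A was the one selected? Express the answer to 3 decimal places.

For each hypothesis, P(data | H) works out to: P(data | bag A) = (3/8)(5/7)(2/6)(1/5) = 1/56; P(data | bag B) = (5/9)(4/8)(4/7)(3/6) = 5/63.
Multiplying each by its prior: 2/3 · 1/56 = 1/84, 1/3 · 5/63 = 5/189; with total 29/756.
So P(bag A | data) = (1/84) / (29/756) = 9/29.

0.310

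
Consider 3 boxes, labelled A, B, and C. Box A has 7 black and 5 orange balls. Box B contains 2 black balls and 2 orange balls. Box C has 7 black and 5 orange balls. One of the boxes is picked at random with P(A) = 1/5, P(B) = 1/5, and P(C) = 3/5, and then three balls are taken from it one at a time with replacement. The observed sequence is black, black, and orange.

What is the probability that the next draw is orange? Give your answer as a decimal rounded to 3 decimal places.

For each hypothesis, P(data | H) works out to: P(data | box A) = (7/12)(7/12)(5/12) = 0.14178; P(data | box B) = (2/4)(2/4)(2/4) = 0.125; P(data | box C) = (7/12)(7/12)(5/12) = 0.14178.
Multiplying each by its prior: 1/5 · 0.14178 = 0.028356, 1/5 · 0.125 = 0.025, 3/5 · 0.14178 = 0.085069; with total 0.13843.
Normalising, the posterior is P(box A | data) = 0.20485, P(box B | data) = 0.1806, P(box C | data) = 0.61455.
The predictive probability is P(orange next | data) = (5/12)(0.20485) + (1/2)(0.1806) + (5/12)(0.61455) = 0.43172.

0.432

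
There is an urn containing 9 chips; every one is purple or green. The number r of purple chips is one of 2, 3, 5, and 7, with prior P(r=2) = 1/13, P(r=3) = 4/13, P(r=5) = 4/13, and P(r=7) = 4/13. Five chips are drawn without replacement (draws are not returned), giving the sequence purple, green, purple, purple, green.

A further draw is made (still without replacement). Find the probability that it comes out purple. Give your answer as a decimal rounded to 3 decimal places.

Compute the likelihood of the observed sequence for each case: P(data | r = 2) = (2/9)(7/8)(1/7)(0/6) = 0; P(data | r = 3) = (3/9)(6/8)(2/7)(1/6)(5/5) = 1/84; P(data | r = 5) = (5/9)(4/8)(4/7)(3/6)(3/5) = 1/21; P(data | r = 7) = (7/9)(2/8)(6/7)(5/6)(1/5) = 1/36.
Weighting by the prior gives 1/13 · 0 = 0, 4/13 · 1/84 = 1/273, 4/13 · 1/21 = 4/273, 4/13 · 1/36 = 1/117; summing to 22/819.
The posterior is then P(r = 2 | data) = 0, P(r = 3 | data) = 3/22, P(r = 5 | data) = 6/11, P(r = 7 | data) = 7/22.
The predictive probability is P(purple next | data) = (0)(3/22) + (1/2)(6/11) + (1)(7/22) = 13/22.

0.591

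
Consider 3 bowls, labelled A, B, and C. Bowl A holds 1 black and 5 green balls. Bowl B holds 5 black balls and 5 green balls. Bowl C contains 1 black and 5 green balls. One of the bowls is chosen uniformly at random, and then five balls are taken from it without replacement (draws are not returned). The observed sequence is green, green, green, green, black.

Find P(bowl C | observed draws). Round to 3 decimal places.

0.472

Compute the likelihood of the observed sequence for each case: P(data | bowl A) = (5/6)(4/5)(3/4)(2/3)(1/2) = 1/6; P(data | bowl B) = (5/10)(4/9)(3/8)(2/7)(5/6) = 5/252; P(data | bowl C) = (5/6)(4/5)(3/4)(2/3)(1/2) = 1/6.
The prior-weighted likelihoods are 1/3 · 1/6 = 1/18, 1/3 · 5/252 = 5/756, 1/3 · 1/6 = 1/18; summing to 89/756.
So P(bowl C | data) = (1/18) / (89/756) = 42/89.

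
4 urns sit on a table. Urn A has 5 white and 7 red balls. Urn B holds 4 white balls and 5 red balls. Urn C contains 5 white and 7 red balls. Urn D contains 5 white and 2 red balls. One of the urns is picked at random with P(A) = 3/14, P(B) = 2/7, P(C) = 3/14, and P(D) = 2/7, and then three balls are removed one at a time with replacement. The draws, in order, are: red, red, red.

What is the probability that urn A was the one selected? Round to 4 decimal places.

Compute the likelihood of the observed sequence for each case: P(data | urn A) = (7/12)(7/12)(7/12) = 0.1985; P(data | urn B) = (5/9)(5/9)(5/9) = 0.17147; P(data | urn C) = (7/12)(7/12)(7/12) = 0.1985; P(data | urn D) = (2/7)(2/7)(2/7) = 0.023324.
The prior-weighted likelihoods are 3/14 · 0.1985 = 0.042535, 2/7 · 0.17147 = 0.048991, 3/14 · 0.1985 = 0.042535, 2/7 · 0.023324 = 0.0066639; with total 0.14072.
Therefore the posterior P(urn A | data) = (0.042535) / (0.14072) = 0.30226.

0.3023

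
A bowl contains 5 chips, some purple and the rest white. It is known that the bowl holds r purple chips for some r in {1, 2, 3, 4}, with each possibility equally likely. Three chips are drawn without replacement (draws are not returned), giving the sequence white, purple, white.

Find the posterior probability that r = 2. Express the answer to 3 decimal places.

Under each hypothesis, the probability of the observed sequence is: P(data | r = 1) = (4/5)(1/4)(3/3) = 1/5; P(data | r = 2) = (3/5)(2/4)(2/3) = 1/5; P(data | r = 3) = (2/5)(3/4)(1/3) = 1/10; P(data | r = 4) = (1/5)(4/4)(0/3) = 0.
Weighting by the prior gives 1/4 · 1/5 = 1/20, 1/4 · 1/5 = 1/20, 1/4 · 1/10 = 1/40, 1/4 · 0 = 0; these sum to 1/8.
Hence P(r = 2 | data) = (1/20) / (1/8) = 2/5.

0.400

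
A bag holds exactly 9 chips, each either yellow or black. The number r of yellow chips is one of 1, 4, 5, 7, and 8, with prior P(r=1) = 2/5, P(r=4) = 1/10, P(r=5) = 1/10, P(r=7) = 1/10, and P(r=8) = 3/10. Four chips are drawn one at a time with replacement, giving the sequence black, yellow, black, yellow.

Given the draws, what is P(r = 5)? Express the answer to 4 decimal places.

0.2770

Under each hypothesis, the probability of the observed sequence is: P(data | r = 1) = (8/9)(1/9)(8/9)(1/9) = 0.0097546; P(data | r = 4) = (5/9)(4/9)(5/9)(4/9) = 0.060966; P(data | r = 5) = (4/9)(5/9)(4/9)(5/9) = 0.060966; P(data | r = 7) = (2/9)(7/9)(2/9)(7/9) = 0.029873; P(data | r = 8) = (1/9)(8/9)(1/9)(8/9) = 0.0097546.
The prior-weighted likelihoods are 2/5 · 0.0097546 = 0.0039018, 1/10 · 0.060966 = 0.0060966, 1/10 · 0.060966 = 0.0060966, 1/10 · 0.029873 = 0.0029873, 3/10 · 0.0097546 = 0.0029264; summing to 0.022009.
Therefore the posterior P(r = 5 | data) = (0.0060966) / (0.022009) = 0.27701.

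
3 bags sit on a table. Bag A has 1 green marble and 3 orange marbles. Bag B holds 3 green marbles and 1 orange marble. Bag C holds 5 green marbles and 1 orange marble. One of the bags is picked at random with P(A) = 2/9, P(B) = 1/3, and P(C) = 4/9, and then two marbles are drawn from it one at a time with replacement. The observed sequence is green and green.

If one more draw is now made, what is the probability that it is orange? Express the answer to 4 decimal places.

The likelihood of the observed sequence under each hypothesis: P(data | bag A) = (1/4)(1/4) = 0.0625; P(data | bag B) = (3/4)(3/4) = 0.5625; P(data | bag C) = (5/6)(5/6) = 0.69444.
Weighting by the prior gives 2/9 · 0.0625 = 0.013889, 1/3 · 0.5625 = 0.1875, 4/9 · 0.69444 = 0.30864; summing to 0.51003.
Normalising, the posterior is P(bag A | data) = 0.027231, P(bag B | data) = 0.36762, P(bag C | data) = 0.60514.
So P(orange next | data) = Σ P(orange next | H) P(H | data) = (3/4)(0.027231) + (1/4)(0.36762) + (1/6)(0.60514) = 0.21319.

0.2132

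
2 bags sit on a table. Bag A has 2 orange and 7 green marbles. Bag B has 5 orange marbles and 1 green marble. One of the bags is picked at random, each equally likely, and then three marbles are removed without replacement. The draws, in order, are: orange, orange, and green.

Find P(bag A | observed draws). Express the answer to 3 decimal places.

0.143

The likelihood of the observed sequence under each hypothesis: P(data | bag A) = (2/9)(1/8)(7/7) = 1/36; P(data | bag B) = (5/6)(4/5)(1/4) = 1/6.
Multiplying each by its prior: 1/2 · 1/36 = 1/72, 1/2 · 1/6 = 1/12; summing to 7/72.
Therefore the posterior P(bag A | data) = (1/72) / (7/72) = 1/7.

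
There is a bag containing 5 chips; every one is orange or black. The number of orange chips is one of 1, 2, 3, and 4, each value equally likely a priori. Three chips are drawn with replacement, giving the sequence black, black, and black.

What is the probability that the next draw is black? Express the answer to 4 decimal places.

Under each hypothesis, the probability of the observed sequence is: P(data | r = 1) = (4/5)(4/5)(4/5) = 64/125; P(data | r = 2) = (3/5)(3/5)(3/5) = 27/125; P(data | r = 3) = (2/5)(2/5)(2/5) = 8/125; P(data | r = 4) = (1/5)(1/5)(1/5) = 1/125.
The prior-weighted likelihoods are 1/4 · 64/125 = 16/125, 1/4 · 27/125 = 27/500, 1/4 · 8/125 = 2/125, 1/4 · 1/125 = 1/500; summing to 1/5.
The posterior is then P(r = 1 | data) = 16/25, P(r = 2 | data) = 27/100, P(r = 3 | data) = 2/25, P(r = 4 | data) = 1/100.
Averaging over the posterior, P(black next | data) = (4/5)(16/25) + (3/5)(27/100) + (2/5)(2/25) + (1/5)(1/100) = 177/250.

0.7080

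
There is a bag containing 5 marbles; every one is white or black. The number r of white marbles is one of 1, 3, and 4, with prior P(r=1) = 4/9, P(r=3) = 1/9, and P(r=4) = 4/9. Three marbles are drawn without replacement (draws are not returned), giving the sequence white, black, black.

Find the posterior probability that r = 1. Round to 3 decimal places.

0.889

Under each hypothesis, the probability of the observed sequence is: P(data | r = 1) = (1/5)(4/4)(3/3) = 1/5; P(data | r = 3) = (3/5)(2/4)(1/3) = 1/10; P(data | r = 4) = (4/5)(1/4)(0/3) = 0.
Weighting by the prior gives 4/9 · 1/5 = 4/45, 1/9 · 1/10 = 1/90, 4/9 · 0 = 0; summing to 1/10.
Therefore the posterior P(r = 1 | data) = (4/45) / (1/10) = 8/9.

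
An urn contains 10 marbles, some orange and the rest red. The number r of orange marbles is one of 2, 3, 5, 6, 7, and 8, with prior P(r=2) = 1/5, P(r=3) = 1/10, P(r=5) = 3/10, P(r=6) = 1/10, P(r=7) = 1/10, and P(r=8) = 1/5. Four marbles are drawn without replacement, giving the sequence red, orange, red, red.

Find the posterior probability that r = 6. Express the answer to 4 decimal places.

Compute the likelihood of the observed sequence for each case: P(data | r = 2) = (8/10)(2/9)(7/8)(6/7) = 0.13333; P(data | r = 3) = (7/10)(3/9)(6/8)(5/7) = 0.125; P(data | r = 5) = (5/10)(5/9)(4/8)(3/7) = 0.059524; P(data | r = 6) = (4/10)(6/9)(3/8)(2/7) = 0.028571; P(data | r = 7) = (3/10)(7/9)(2/8)(1/7) = 0.0083333; P(data | r = 8) = (2/10)(8/9)(1/8)(0/7) = 0.
Weighting by the prior gives 1/5 · 0.13333 = 0.026667, 1/10 · 0.125 = 0.0125, 3/10 · 0.059524 = 0.017857, 1/10 · 0.028571 = 0.0028571, 1/10 · 0.0083333 = 0.00083333, 1/5 · 0 = 0; these sum to 0.060714.
So P(r = 6 | data) = (0.0028571) / (0.060714) = 0.047059.

0.0471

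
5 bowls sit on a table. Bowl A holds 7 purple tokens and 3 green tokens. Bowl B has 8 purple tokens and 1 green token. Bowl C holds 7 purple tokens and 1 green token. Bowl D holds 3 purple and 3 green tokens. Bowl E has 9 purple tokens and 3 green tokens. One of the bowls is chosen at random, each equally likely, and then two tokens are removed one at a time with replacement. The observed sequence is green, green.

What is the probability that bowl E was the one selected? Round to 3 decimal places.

0.145

For each hypothesis, P(data | H) works out to: P(data | bowl A) = (3/10)(3/10) = 0.09; P(data | bowl B) = (1/9)(1/9) = 0.012346; P(data | bowl C) = (1/8)(1/8) = 0.015625; P(data | bowl D) = (3/6)(3/6) = 0.25; P(data | bowl E) = (3/12)(3/12) = 0.0625.
Weighting by the prior gives 1/5 · 0.09 = 0.018, 1/5 · 0.012346 = 0.0024691, 1/5 · 0.015625 = 0.003125, 1/5 · 0.25 = 0.05, 1/5 · 0.0625 = 0.0125; with total 0.086094.
So P(bowl E | data) = (0.0125) / (0.086094) = 0.14519.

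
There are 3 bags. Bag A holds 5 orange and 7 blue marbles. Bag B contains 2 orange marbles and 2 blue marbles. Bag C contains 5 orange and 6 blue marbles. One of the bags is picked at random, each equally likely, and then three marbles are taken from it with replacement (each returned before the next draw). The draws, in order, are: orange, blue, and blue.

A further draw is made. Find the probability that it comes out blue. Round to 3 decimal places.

For each hypothesis, P(data | H) works out to: P(data | bag A) = (5/12)(7/12)(7/12) = 0.14178; P(data | bag B) = (2/4)(2/4)(2/4) = 0.125; P(data | bag C) = (5/11)(6/11)(6/11) = 0.13524.
Multiplying each by its prior: 1/3 · 0.14178 = 0.047261, 1/3 · 0.125 = 0.041667, 1/3 · 0.13524 = 0.045079; summing to 0.13401.
Dividing through by the total gives posterior P(bag A | data) = 0.35268, P(bag B | data) = 0.31093, P(bag C | data) = 0.33639.
The predictive probability is P(blue next | data) = (7/12)(0.35268) + (1/2)(0.31093) + (6/11)(0.33639) = 0.54468.

0.545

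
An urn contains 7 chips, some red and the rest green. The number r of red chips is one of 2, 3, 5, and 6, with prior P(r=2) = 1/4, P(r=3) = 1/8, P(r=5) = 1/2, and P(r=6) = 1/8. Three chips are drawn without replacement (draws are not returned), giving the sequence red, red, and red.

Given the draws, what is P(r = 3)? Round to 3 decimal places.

For each hypothesis, P(data | H) works out to: P(data | r = 2) = (2/7)(1/6)(0/5) = 0; P(data | r = 3) = (3/7)(2/6)(1/5) = 1/35; P(data | r = 5) = (5/7)(4/6)(3/5) = 2/7; P(data | r = 6) = (6/7)(5/6)(4/5) = 4/7.
The prior-weighted likelihoods are 1/4 · 0 = 0, 1/8 · 1/35 = 1/280, 1/2 · 2/7 = 1/7, 1/8 · 4/7 = 1/14; with total 61/280.
Therefore the posterior P(r = 3 | data) = (1/280) / (61/280) = 1/61.

0.016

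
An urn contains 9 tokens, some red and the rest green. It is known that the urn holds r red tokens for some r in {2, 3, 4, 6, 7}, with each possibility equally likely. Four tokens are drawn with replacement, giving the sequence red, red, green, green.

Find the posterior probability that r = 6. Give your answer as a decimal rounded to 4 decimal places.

0.2250

Compute the likelihood of the observed sequence for each case: P(data | r = 2) = (2/9)(2/9)(7/9)(7/9) = 0.029873; P(data | r = 3) = (3/9)(3/9)(6/9)(6/9) = 0.049383; P(data | r = 4) = (4/9)(4/9)(5/9)(5/9) = 0.060966; P(data | r = 6) = (6/9)(6/9)(3/9)(3/9) = 0.049383; P(data | r = 7) = (7/9)(7/9)(2/9)(2/9) = 0.029873.
Weighting by the prior gives 1/5 · 0.029873 = 0.0059747, 1/5 · 0.049383 = 0.0098765, 1/5 · 0.060966 = 0.012193, 1/5 · 0.049383 = 0.0098765, 1/5 · 0.029873 = 0.0059747; these sum to 0.043896.
By Bayes' rule, P(r = 6 | data) = (0.0098765) / (0.043896) = 0.225.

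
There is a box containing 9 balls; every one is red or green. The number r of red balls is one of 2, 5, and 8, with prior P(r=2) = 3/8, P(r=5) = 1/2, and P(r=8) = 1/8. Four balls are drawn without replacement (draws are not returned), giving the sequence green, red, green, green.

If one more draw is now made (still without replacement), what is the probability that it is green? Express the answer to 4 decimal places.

0.6345

For each hypothesis, P(data | H) works out to: P(data | r = 2) = (7/9)(2/8)(6/7)(5/6) = 0.13889; P(data | r = 5) = (4/9)(5/8)(3/7)(2/6) = 0.039683; P(data | r = 8) = (1/9)(8/8)(0/7) = 0.
Weighting by the prior gives 3/8 · 0.13889 = 0.052083, 1/2 · 0.039683 = 0.019841, 1/8 · 0 = 0; with total 0.071925.
Dividing through by the total gives posterior P(r = 2 | data) = 0.72414, P(r = 5 | data) = 0.27586, P(r = 8 | data) = 0.
The predictive probability is P(green next | data) = (4/5)(0.72414) + (1/5)(0.27586) = 0.63448.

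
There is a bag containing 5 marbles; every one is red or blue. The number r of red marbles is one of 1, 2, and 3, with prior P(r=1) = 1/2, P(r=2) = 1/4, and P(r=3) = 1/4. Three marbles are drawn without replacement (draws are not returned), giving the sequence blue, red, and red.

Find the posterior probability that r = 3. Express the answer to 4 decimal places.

For each hypothesis, P(data | H) works out to: P(data | r = 1) = (4/5)(1/4)(0/3) = 0; P(data | r = 2) = (3/5)(2/4)(1/3) = 1/10; P(data | r = 3) = (2/5)(3/4)(2/3) = 1/5.
Weighting by the prior gives 1/2 · 0 = 0, 1/4 · 1/10 = 1/40, 1/4 · 1/5 = 1/20; these sum to 3/40.
So P(r = 3 | data) = (1/20) / (3/40) = 2/3.

0.6667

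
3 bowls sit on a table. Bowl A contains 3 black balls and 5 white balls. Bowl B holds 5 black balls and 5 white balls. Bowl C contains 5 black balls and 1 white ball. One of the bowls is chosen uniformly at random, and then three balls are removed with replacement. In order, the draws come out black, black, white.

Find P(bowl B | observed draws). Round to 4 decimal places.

The likelihood of the observed sequence under each hypothesis: P(data | bowl A) = (3/8)(3/8)(5/8) = 0.087891; P(data | bowl B) = (5/10)(5/10)(5/10) = 0.125; P(data | bowl C) = (5/6)(5/6)(1/6) = 0.11574.
Weighting by the prior gives 1/3 · 0.087891 = 0.029297, 1/3 · 0.125 = 0.041667, 1/3 · 0.11574 = 0.03858; these sum to 0.10954.
By Bayes' rule, P(bowl B | data) = (0.041667) / (0.10954) = 0.38037.

0.3804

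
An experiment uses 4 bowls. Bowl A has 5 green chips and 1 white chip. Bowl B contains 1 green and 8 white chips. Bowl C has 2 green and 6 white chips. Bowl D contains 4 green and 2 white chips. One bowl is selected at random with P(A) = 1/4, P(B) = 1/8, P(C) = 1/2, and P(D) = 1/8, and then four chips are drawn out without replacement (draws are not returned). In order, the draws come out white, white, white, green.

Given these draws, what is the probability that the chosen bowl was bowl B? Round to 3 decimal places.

The likelihood of the observed sequence under each hypothesis: P(data | bowl A) = (1/6)(0/5) = 0; P(data | bowl B) = (8/9)(7/8)(6/7)(1/6) = 1/9; P(data | bowl C) = (6/8)(5/7)(4/6)(2/5) = 1/7; P(data | bowl D) = (2/6)(1/5)(0/4) = 0.
Weighting by the prior gives 1/4 · 0 = 0, 1/8 · 1/9 = 1/72, 1/2 · 1/7 = 1/14, 1/8 · 0 = 0; with total 43/504.
So P(bowl B | data) = (1/72) / (43/504) = 7/43.

0.163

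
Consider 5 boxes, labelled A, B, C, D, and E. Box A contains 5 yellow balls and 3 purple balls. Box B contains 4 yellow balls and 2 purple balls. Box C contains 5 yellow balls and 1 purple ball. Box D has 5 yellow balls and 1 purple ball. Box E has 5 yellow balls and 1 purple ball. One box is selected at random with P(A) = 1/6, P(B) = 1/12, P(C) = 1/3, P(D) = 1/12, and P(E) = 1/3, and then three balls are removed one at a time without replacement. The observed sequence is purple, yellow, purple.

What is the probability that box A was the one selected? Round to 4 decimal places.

0.7282

For each hypothesis, P(data | H) works out to: P(data | box A) = (3/8)(5/7)(2/6) = 0.089286; P(data | box B) = (2/6)(4/5)(1/4) = 0.066667; P(data | box C) = (1/6)(5/5)(0/4) = 0; P(data | box D) = (1/6)(5/5)(0/4) = 0; P(data | box E) = (1/6)(5/5)(0/4) = 0.
The prior-weighted likelihoods are 1/6 · 0.089286 = 0.014881, 1/12 · 0.066667 = 0.0055556, 1/3 · 0 = 0, 1/12 · 0 = 0, 1/3 · 0 = 0; these sum to 0.020437.
Therefore the posterior P(box A | data) = (0.014881) / (0.020437) = 0.72816.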